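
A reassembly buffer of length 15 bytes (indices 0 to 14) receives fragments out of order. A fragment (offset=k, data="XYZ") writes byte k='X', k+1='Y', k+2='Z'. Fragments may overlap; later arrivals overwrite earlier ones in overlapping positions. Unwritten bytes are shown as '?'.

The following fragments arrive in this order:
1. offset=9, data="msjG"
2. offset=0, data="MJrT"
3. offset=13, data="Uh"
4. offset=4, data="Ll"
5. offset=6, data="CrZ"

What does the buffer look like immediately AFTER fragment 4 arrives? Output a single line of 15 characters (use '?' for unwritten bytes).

Fragment 1: offset=9 data="msjG" -> buffer=?????????msjG??
Fragment 2: offset=0 data="MJrT" -> buffer=MJrT?????msjG??
Fragment 3: offset=13 data="Uh" -> buffer=MJrT?????msjGUh
Fragment 4: offset=4 data="Ll" -> buffer=MJrTLl???msjGUh

Answer: MJrTLl???msjGUh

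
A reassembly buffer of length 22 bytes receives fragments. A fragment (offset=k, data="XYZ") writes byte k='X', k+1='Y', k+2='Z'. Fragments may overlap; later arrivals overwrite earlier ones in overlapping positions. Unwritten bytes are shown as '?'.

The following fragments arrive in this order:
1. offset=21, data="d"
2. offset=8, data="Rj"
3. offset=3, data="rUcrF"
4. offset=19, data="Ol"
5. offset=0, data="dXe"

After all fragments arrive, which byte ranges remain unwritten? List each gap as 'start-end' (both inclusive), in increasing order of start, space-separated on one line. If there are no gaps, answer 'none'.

Answer: 10-18

Derivation:
Fragment 1: offset=21 len=1
Fragment 2: offset=8 len=2
Fragment 3: offset=3 len=5
Fragment 4: offset=19 len=2
Fragment 5: offset=0 len=3
Gaps: 10-18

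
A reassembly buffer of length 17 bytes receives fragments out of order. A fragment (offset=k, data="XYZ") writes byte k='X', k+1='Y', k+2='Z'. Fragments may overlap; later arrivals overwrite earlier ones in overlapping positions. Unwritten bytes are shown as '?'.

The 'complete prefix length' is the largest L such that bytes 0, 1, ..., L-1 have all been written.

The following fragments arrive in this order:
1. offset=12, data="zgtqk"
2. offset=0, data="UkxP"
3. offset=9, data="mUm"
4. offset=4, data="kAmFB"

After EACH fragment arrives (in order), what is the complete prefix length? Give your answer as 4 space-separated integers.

Fragment 1: offset=12 data="zgtqk" -> buffer=????????????zgtqk -> prefix_len=0
Fragment 2: offset=0 data="UkxP" -> buffer=UkxP????????zgtqk -> prefix_len=4
Fragment 3: offset=9 data="mUm" -> buffer=UkxP?????mUmzgtqk -> prefix_len=4
Fragment 4: offset=4 data="kAmFB" -> buffer=UkxPkAmFBmUmzgtqk -> prefix_len=17

Answer: 0 4 4 17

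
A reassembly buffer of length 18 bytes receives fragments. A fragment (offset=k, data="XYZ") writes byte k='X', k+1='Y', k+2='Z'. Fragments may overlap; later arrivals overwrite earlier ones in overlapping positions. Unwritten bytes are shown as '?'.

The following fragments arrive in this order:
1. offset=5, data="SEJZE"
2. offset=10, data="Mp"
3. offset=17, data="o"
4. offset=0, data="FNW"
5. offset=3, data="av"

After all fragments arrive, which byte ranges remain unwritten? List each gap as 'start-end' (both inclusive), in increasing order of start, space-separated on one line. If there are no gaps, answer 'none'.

Fragment 1: offset=5 len=5
Fragment 2: offset=10 len=2
Fragment 3: offset=17 len=1
Fragment 4: offset=0 len=3
Fragment 5: offset=3 len=2
Gaps: 12-16

Answer: 12-16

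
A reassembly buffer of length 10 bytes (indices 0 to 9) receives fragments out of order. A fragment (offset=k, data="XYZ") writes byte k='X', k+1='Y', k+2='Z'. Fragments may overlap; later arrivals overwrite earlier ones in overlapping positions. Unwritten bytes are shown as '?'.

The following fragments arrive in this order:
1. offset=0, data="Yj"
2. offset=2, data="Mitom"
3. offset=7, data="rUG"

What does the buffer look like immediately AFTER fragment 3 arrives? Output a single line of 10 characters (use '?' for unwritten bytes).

Fragment 1: offset=0 data="Yj" -> buffer=Yj????????
Fragment 2: offset=2 data="Mitom" -> buffer=YjMitom???
Fragment 3: offset=7 data="rUG" -> buffer=YjMitomrUG

Answer: YjMitomrUG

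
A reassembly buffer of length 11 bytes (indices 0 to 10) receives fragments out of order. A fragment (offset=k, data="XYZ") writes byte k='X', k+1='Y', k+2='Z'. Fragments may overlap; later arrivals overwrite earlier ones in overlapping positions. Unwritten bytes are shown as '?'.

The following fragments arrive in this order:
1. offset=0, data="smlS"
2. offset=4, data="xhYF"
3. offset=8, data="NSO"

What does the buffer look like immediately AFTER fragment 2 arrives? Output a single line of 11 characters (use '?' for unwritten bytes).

Answer: smlSxhYF???

Derivation:
Fragment 1: offset=0 data="smlS" -> buffer=smlS???????
Fragment 2: offset=4 data="xhYF" -> buffer=smlSxhYF???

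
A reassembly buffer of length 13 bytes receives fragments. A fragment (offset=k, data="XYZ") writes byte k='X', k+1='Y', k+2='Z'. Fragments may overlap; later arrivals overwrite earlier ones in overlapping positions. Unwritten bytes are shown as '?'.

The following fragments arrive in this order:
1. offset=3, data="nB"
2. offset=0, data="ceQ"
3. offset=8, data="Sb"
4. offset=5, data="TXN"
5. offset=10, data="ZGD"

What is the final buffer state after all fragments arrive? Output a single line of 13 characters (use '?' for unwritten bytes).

Fragment 1: offset=3 data="nB" -> buffer=???nB????????
Fragment 2: offset=0 data="ceQ" -> buffer=ceQnB????????
Fragment 3: offset=8 data="Sb" -> buffer=ceQnB???Sb???
Fragment 4: offset=5 data="TXN" -> buffer=ceQnBTXNSb???
Fragment 5: offset=10 data="ZGD" -> buffer=ceQnBTXNSbZGD

Answer: ceQnBTXNSbZGD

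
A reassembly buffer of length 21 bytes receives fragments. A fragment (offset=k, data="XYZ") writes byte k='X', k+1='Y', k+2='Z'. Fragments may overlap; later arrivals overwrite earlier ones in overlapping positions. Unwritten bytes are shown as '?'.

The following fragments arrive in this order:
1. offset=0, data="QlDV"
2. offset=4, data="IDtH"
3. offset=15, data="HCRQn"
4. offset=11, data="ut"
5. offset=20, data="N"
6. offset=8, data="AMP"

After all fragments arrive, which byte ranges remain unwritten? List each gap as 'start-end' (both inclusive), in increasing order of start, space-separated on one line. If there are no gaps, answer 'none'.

Answer: 13-14

Derivation:
Fragment 1: offset=0 len=4
Fragment 2: offset=4 len=4
Fragment 3: offset=15 len=5
Fragment 4: offset=11 len=2
Fragment 5: offset=20 len=1
Fragment 6: offset=8 len=3
Gaps: 13-14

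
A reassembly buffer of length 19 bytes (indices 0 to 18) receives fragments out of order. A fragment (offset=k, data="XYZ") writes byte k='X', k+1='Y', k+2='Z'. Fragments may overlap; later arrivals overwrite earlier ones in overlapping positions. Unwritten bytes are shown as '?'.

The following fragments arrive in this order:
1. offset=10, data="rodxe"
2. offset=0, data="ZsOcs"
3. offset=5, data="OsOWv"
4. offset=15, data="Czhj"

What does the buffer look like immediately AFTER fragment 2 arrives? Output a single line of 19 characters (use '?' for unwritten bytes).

Answer: ZsOcs?????rodxe????

Derivation:
Fragment 1: offset=10 data="rodxe" -> buffer=??????????rodxe????
Fragment 2: offset=0 data="ZsOcs" -> buffer=ZsOcs?????rodxe????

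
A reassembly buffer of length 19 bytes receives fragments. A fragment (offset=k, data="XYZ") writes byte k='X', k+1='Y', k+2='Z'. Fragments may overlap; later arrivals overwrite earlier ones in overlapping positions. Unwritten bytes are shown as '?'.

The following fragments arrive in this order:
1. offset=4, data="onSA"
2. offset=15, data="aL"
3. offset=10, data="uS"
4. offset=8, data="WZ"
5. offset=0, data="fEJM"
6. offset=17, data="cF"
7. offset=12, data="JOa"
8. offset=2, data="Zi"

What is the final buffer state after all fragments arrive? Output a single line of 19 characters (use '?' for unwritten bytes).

Answer: fEZionSAWZuSJOaaLcF

Derivation:
Fragment 1: offset=4 data="onSA" -> buffer=????onSA???????????
Fragment 2: offset=15 data="aL" -> buffer=????onSA???????aL??
Fragment 3: offset=10 data="uS" -> buffer=????onSA??uS???aL??
Fragment 4: offset=8 data="WZ" -> buffer=????onSAWZuS???aL??
Fragment 5: offset=0 data="fEJM" -> buffer=fEJMonSAWZuS???aL??
Fragment 6: offset=17 data="cF" -> buffer=fEJMonSAWZuS???aLcF
Fragment 7: offset=12 data="JOa" -> buffer=fEJMonSAWZuSJOaaLcF
Fragment 8: offset=2 data="Zi" -> buffer=fEZionSAWZuSJOaaLcF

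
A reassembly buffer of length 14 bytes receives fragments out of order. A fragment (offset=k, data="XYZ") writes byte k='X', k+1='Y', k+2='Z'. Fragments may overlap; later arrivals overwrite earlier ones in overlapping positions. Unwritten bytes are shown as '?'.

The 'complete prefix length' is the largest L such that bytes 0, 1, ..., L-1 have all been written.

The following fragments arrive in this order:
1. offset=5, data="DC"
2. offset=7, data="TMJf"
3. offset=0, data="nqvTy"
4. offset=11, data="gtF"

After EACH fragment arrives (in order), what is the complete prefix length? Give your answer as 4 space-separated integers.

Answer: 0 0 11 14

Derivation:
Fragment 1: offset=5 data="DC" -> buffer=?????DC??????? -> prefix_len=0
Fragment 2: offset=7 data="TMJf" -> buffer=?????DCTMJf??? -> prefix_len=0
Fragment 3: offset=0 data="nqvTy" -> buffer=nqvTyDCTMJf??? -> prefix_len=11
Fragment 4: offset=11 data="gtF" -> buffer=nqvTyDCTMJfgtF -> prefix_len=14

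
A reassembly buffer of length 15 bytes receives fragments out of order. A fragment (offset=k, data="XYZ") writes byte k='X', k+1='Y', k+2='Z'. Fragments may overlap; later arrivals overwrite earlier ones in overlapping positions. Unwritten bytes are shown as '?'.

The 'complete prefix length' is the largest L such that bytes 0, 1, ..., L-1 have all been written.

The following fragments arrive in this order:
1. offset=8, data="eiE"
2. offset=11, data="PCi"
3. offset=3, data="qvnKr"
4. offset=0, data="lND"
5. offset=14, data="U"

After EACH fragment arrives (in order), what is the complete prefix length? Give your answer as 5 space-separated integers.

Answer: 0 0 0 14 15

Derivation:
Fragment 1: offset=8 data="eiE" -> buffer=????????eiE???? -> prefix_len=0
Fragment 2: offset=11 data="PCi" -> buffer=????????eiEPCi? -> prefix_len=0
Fragment 3: offset=3 data="qvnKr" -> buffer=???qvnKreiEPCi? -> prefix_len=0
Fragment 4: offset=0 data="lND" -> buffer=lNDqvnKreiEPCi? -> prefix_len=14
Fragment 5: offset=14 data="U" -> buffer=lNDqvnKreiEPCiU -> prefix_len=15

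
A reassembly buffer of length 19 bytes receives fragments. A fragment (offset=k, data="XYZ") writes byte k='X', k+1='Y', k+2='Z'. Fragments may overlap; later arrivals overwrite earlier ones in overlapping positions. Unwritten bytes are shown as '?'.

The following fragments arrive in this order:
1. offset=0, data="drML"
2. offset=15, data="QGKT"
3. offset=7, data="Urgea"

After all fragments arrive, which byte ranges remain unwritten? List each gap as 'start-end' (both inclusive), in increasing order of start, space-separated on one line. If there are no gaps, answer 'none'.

Answer: 4-6 12-14

Derivation:
Fragment 1: offset=0 len=4
Fragment 2: offset=15 len=4
Fragment 3: offset=7 len=5
Gaps: 4-6 12-14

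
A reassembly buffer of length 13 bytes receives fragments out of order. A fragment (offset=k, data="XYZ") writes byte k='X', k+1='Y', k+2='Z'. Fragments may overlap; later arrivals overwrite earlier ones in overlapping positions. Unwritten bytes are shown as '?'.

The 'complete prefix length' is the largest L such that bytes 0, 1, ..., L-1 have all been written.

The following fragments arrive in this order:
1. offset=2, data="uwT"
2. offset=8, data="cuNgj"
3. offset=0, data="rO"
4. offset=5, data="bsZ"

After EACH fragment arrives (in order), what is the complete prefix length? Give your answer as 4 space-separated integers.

Answer: 0 0 5 13

Derivation:
Fragment 1: offset=2 data="uwT" -> buffer=??uwT???????? -> prefix_len=0
Fragment 2: offset=8 data="cuNgj" -> buffer=??uwT???cuNgj -> prefix_len=0
Fragment 3: offset=0 data="rO" -> buffer=rOuwT???cuNgj -> prefix_len=5
Fragment 4: offset=5 data="bsZ" -> buffer=rOuwTbsZcuNgj -> prefix_len=13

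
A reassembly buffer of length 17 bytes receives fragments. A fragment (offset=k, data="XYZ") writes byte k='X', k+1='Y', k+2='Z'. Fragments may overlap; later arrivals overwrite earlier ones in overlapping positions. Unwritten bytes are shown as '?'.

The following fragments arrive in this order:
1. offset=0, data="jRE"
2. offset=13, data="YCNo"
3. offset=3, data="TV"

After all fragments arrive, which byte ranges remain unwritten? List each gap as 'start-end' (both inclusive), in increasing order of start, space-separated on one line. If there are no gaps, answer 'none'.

Answer: 5-12

Derivation:
Fragment 1: offset=0 len=3
Fragment 2: offset=13 len=4
Fragment 3: offset=3 len=2
Gaps: 5-12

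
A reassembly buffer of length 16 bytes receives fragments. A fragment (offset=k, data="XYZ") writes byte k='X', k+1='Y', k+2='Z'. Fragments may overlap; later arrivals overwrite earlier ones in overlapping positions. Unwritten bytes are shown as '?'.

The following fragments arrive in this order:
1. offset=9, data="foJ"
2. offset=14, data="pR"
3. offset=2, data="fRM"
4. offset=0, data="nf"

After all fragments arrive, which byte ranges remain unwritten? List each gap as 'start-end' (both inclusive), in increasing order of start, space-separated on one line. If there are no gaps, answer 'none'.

Fragment 1: offset=9 len=3
Fragment 2: offset=14 len=2
Fragment 3: offset=2 len=3
Fragment 4: offset=0 len=2
Gaps: 5-8 12-13

Answer: 5-8 12-13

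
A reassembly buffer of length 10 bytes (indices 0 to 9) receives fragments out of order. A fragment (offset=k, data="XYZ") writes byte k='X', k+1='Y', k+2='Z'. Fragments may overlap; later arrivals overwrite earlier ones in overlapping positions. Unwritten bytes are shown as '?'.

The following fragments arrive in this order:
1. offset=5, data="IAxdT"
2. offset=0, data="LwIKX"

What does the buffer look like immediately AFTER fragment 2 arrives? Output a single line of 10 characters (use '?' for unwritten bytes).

Answer: LwIKXIAxdT

Derivation:
Fragment 1: offset=5 data="IAxdT" -> buffer=?????IAxdT
Fragment 2: offset=0 data="LwIKX" -> buffer=LwIKXIAxdT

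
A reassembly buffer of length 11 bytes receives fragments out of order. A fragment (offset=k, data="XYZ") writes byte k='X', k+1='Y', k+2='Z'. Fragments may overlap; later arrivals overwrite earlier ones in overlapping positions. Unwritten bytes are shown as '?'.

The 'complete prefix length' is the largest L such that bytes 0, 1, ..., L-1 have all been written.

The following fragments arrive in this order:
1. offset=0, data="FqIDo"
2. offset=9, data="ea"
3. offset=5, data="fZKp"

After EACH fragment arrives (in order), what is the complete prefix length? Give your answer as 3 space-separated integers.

Answer: 5 5 11

Derivation:
Fragment 1: offset=0 data="FqIDo" -> buffer=FqIDo?????? -> prefix_len=5
Fragment 2: offset=9 data="ea" -> buffer=FqIDo????ea -> prefix_len=5
Fragment 3: offset=5 data="fZKp" -> buffer=FqIDofZKpea -> prefix_len=11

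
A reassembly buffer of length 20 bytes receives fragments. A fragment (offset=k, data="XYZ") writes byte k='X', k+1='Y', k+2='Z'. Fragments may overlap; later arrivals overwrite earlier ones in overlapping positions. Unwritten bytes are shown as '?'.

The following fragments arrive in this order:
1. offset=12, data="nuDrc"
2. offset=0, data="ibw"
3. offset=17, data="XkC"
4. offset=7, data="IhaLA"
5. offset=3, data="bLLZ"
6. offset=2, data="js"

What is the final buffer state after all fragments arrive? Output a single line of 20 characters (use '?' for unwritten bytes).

Fragment 1: offset=12 data="nuDrc" -> buffer=????????????nuDrc???
Fragment 2: offset=0 data="ibw" -> buffer=ibw?????????nuDrc???
Fragment 3: offset=17 data="XkC" -> buffer=ibw?????????nuDrcXkC
Fragment 4: offset=7 data="IhaLA" -> buffer=ibw????IhaLAnuDrcXkC
Fragment 5: offset=3 data="bLLZ" -> buffer=ibwbLLZIhaLAnuDrcXkC
Fragment 6: offset=2 data="js" -> buffer=ibjsLLZIhaLAnuDrcXkC

Answer: ibjsLLZIhaLAnuDrcXkC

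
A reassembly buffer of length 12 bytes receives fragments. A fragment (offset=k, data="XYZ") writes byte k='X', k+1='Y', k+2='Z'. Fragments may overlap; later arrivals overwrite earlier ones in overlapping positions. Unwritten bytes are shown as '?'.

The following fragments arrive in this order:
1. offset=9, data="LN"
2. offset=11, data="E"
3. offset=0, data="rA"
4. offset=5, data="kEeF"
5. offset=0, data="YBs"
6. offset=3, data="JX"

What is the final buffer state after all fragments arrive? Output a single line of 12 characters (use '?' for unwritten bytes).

Answer: YBsJXkEeFLNE

Derivation:
Fragment 1: offset=9 data="LN" -> buffer=?????????LN?
Fragment 2: offset=11 data="E" -> buffer=?????????LNE
Fragment 3: offset=0 data="rA" -> buffer=rA???????LNE
Fragment 4: offset=5 data="kEeF" -> buffer=rA???kEeFLNE
Fragment 5: offset=0 data="YBs" -> buffer=YBs??kEeFLNE
Fragment 6: offset=3 data="JX" -> buffer=YBsJXkEeFLNE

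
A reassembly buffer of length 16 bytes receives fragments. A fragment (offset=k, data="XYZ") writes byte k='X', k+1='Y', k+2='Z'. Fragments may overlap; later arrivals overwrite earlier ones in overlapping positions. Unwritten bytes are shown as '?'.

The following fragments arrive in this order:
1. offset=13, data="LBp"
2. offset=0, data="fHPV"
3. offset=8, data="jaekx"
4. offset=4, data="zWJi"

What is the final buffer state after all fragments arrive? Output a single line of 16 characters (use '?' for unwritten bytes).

Answer: fHPVzWJijaekxLBp

Derivation:
Fragment 1: offset=13 data="LBp" -> buffer=?????????????LBp
Fragment 2: offset=0 data="fHPV" -> buffer=fHPV?????????LBp
Fragment 3: offset=8 data="jaekx" -> buffer=fHPV????jaekxLBp
Fragment 4: offset=4 data="zWJi" -> buffer=fHPVzWJijaekxLBp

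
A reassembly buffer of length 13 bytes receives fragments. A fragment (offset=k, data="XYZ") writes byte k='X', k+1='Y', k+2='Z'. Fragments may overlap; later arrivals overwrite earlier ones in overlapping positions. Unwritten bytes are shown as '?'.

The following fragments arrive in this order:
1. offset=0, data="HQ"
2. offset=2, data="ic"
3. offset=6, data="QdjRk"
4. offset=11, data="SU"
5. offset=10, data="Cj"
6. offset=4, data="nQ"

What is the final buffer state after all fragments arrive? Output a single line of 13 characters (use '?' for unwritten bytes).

Fragment 1: offset=0 data="HQ" -> buffer=HQ???????????
Fragment 2: offset=2 data="ic" -> buffer=HQic?????????
Fragment 3: offset=6 data="QdjRk" -> buffer=HQic??QdjRk??
Fragment 4: offset=11 data="SU" -> buffer=HQic??QdjRkSU
Fragment 5: offset=10 data="Cj" -> buffer=HQic??QdjRCjU
Fragment 6: offset=4 data="nQ" -> buffer=HQicnQQdjRCjU

Answer: HQicnQQdjRCjU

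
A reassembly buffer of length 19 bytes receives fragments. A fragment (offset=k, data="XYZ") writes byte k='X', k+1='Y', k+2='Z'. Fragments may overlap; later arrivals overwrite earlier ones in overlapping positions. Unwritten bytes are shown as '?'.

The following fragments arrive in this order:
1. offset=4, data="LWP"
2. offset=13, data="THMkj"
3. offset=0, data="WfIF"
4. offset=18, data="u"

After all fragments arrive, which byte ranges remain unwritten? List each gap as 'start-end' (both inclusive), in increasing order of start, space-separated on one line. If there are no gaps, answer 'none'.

Fragment 1: offset=4 len=3
Fragment 2: offset=13 len=5
Fragment 3: offset=0 len=4
Fragment 4: offset=18 len=1
Gaps: 7-12

Answer: 7-12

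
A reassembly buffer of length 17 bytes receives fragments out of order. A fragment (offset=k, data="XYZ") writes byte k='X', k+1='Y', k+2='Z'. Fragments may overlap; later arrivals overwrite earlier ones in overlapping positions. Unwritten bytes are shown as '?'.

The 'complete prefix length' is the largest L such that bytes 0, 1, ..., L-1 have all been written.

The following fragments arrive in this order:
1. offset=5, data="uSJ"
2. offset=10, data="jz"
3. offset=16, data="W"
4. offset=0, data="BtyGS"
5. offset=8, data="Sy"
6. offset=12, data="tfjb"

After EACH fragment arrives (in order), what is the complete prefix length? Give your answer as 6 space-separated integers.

Fragment 1: offset=5 data="uSJ" -> buffer=?????uSJ????????? -> prefix_len=0
Fragment 2: offset=10 data="jz" -> buffer=?????uSJ??jz????? -> prefix_len=0
Fragment 3: offset=16 data="W" -> buffer=?????uSJ??jz????W -> prefix_len=0
Fragment 4: offset=0 data="BtyGS" -> buffer=BtyGSuSJ??jz????W -> prefix_len=8
Fragment 5: offset=8 data="Sy" -> buffer=BtyGSuSJSyjz????W -> prefix_len=12
Fragment 6: offset=12 data="tfjb" -> buffer=BtyGSuSJSyjztfjbW -> prefix_len=17

Answer: 0 0 0 8 12 17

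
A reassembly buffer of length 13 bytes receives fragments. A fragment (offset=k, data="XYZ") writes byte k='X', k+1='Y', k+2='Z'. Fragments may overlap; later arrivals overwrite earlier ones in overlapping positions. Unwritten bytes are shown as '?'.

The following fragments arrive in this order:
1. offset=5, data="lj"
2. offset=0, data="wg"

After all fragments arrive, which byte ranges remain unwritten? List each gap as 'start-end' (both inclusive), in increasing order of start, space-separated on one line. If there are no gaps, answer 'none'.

Answer: 2-4 7-12

Derivation:
Fragment 1: offset=5 len=2
Fragment 2: offset=0 len=2
Gaps: 2-4 7-12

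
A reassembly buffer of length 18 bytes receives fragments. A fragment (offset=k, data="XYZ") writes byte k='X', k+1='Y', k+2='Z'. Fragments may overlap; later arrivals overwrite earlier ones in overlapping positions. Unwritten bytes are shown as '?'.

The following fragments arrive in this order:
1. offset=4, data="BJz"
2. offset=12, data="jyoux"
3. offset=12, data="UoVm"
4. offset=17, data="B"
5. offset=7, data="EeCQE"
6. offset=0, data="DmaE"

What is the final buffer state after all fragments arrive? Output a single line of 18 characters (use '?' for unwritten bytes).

Answer: DmaEBJzEeCQEUoVmxB

Derivation:
Fragment 1: offset=4 data="BJz" -> buffer=????BJz???????????
Fragment 2: offset=12 data="jyoux" -> buffer=????BJz?????jyoux?
Fragment 3: offset=12 data="UoVm" -> buffer=????BJz?????UoVmx?
Fragment 4: offset=17 data="B" -> buffer=????BJz?????UoVmxB
Fragment 5: offset=7 data="EeCQE" -> buffer=????BJzEeCQEUoVmxB
Fragment 6: offset=0 data="DmaE" -> buffer=DmaEBJzEeCQEUoVmxB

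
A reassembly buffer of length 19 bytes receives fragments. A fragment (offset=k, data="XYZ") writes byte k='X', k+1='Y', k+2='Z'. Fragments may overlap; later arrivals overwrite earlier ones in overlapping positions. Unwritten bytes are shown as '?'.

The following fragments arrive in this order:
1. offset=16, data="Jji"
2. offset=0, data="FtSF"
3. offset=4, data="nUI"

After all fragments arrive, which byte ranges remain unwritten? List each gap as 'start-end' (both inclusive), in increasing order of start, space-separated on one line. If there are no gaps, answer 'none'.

Answer: 7-15

Derivation:
Fragment 1: offset=16 len=3
Fragment 2: offset=0 len=4
Fragment 3: offset=4 len=3
Gaps: 7-15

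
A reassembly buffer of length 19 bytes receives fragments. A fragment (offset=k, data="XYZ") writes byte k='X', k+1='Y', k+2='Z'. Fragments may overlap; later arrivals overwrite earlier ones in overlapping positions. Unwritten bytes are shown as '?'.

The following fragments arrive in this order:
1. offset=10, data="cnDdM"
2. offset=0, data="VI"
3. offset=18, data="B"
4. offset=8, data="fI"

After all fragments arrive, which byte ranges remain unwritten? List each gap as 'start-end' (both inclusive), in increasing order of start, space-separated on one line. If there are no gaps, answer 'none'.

Answer: 2-7 15-17

Derivation:
Fragment 1: offset=10 len=5
Fragment 2: offset=0 len=2
Fragment 3: offset=18 len=1
Fragment 4: offset=8 len=2
Gaps: 2-7 15-17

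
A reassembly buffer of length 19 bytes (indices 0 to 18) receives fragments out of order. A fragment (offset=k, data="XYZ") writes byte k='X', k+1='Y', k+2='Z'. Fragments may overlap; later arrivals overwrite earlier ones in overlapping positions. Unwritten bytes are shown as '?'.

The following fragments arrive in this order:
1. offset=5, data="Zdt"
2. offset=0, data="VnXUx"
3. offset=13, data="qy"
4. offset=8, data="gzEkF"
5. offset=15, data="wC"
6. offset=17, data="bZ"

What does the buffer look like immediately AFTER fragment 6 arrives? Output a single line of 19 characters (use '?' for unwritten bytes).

Fragment 1: offset=5 data="Zdt" -> buffer=?????Zdt???????????
Fragment 2: offset=0 data="VnXUx" -> buffer=VnXUxZdt???????????
Fragment 3: offset=13 data="qy" -> buffer=VnXUxZdt?????qy????
Fragment 4: offset=8 data="gzEkF" -> buffer=VnXUxZdtgzEkFqy????
Fragment 5: offset=15 data="wC" -> buffer=VnXUxZdtgzEkFqywC??
Fragment 6: offset=17 data="bZ" -> buffer=VnXUxZdtgzEkFqywCbZ

Answer: VnXUxZdtgzEkFqywCbZ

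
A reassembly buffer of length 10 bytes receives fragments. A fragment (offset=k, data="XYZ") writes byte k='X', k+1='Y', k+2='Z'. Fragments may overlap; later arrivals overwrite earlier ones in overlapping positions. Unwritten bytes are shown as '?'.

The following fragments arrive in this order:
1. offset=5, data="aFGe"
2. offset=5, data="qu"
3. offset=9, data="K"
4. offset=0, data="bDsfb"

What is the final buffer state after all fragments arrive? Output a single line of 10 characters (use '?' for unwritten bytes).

Fragment 1: offset=5 data="aFGe" -> buffer=?????aFGe?
Fragment 2: offset=5 data="qu" -> buffer=?????quGe?
Fragment 3: offset=9 data="K" -> buffer=?????quGeK
Fragment 4: offset=0 data="bDsfb" -> buffer=bDsfbquGeK

Answer: bDsfbquGeK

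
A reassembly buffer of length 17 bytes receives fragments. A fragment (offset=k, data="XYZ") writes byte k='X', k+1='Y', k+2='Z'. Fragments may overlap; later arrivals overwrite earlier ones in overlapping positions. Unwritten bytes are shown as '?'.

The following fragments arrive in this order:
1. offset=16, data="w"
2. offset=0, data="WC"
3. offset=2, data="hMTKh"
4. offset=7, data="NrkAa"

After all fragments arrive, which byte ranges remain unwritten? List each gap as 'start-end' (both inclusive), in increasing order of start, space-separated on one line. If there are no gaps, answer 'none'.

Answer: 12-15

Derivation:
Fragment 1: offset=16 len=1
Fragment 2: offset=0 len=2
Fragment 3: offset=2 len=5
Fragment 4: offset=7 len=5
Gaps: 12-15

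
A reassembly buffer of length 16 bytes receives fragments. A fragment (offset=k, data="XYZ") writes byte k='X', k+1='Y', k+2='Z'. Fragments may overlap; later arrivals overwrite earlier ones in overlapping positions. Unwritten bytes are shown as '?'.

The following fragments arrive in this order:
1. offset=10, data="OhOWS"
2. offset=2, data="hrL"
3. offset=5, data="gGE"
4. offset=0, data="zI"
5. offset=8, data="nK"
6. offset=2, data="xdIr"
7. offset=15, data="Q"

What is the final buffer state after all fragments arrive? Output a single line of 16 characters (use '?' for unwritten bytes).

Fragment 1: offset=10 data="OhOWS" -> buffer=??????????OhOWS?
Fragment 2: offset=2 data="hrL" -> buffer=??hrL?????OhOWS?
Fragment 3: offset=5 data="gGE" -> buffer=??hrLgGE??OhOWS?
Fragment 4: offset=0 data="zI" -> buffer=zIhrLgGE??OhOWS?
Fragment 5: offset=8 data="nK" -> buffer=zIhrLgGEnKOhOWS?
Fragment 6: offset=2 data="xdIr" -> buffer=zIxdIrGEnKOhOWS?
Fragment 7: offset=15 data="Q" -> buffer=zIxdIrGEnKOhOWSQ

Answer: zIxdIrGEnKOhOWSQ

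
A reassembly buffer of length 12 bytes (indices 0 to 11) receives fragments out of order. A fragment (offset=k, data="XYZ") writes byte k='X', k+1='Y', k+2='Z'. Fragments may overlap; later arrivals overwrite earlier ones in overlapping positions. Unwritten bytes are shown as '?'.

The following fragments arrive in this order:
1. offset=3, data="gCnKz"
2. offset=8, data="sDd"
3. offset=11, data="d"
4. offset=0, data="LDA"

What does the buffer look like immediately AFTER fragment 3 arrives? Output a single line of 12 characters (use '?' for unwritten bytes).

Answer: ???gCnKzsDdd

Derivation:
Fragment 1: offset=3 data="gCnKz" -> buffer=???gCnKz????
Fragment 2: offset=8 data="sDd" -> buffer=???gCnKzsDd?
Fragment 3: offset=11 data="d" -> buffer=???gCnKzsDdd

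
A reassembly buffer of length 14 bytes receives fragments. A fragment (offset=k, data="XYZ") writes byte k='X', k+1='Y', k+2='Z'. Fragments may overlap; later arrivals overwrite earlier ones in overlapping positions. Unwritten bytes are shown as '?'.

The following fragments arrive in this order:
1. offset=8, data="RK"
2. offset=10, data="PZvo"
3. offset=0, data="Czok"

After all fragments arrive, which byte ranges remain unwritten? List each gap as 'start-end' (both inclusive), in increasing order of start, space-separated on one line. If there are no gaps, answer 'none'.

Fragment 1: offset=8 len=2
Fragment 2: offset=10 len=4
Fragment 3: offset=0 len=4
Gaps: 4-7

Answer: 4-7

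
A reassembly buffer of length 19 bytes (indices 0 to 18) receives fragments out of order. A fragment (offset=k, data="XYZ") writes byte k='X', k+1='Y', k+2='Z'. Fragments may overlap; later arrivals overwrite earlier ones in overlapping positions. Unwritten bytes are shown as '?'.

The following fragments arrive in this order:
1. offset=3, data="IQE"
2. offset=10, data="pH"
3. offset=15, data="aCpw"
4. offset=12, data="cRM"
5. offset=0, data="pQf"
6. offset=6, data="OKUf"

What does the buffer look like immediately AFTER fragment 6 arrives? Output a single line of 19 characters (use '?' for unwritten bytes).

Fragment 1: offset=3 data="IQE" -> buffer=???IQE?????????????
Fragment 2: offset=10 data="pH" -> buffer=???IQE????pH???????
Fragment 3: offset=15 data="aCpw" -> buffer=???IQE????pH???aCpw
Fragment 4: offset=12 data="cRM" -> buffer=???IQE????pHcRMaCpw
Fragment 5: offset=0 data="pQf" -> buffer=pQfIQE????pHcRMaCpw
Fragment 6: offset=6 data="OKUf" -> buffer=pQfIQEOKUfpHcRMaCpw

Answer: pQfIQEOKUfpHcRMaCpw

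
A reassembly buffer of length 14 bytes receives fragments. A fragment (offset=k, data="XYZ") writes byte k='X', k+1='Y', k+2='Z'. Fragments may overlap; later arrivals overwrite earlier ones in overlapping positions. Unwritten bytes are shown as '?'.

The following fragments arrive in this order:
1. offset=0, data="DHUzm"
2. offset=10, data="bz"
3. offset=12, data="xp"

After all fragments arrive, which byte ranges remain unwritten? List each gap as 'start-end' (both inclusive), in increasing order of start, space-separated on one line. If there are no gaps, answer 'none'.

Fragment 1: offset=0 len=5
Fragment 2: offset=10 len=2
Fragment 3: offset=12 len=2
Gaps: 5-9

Answer: 5-9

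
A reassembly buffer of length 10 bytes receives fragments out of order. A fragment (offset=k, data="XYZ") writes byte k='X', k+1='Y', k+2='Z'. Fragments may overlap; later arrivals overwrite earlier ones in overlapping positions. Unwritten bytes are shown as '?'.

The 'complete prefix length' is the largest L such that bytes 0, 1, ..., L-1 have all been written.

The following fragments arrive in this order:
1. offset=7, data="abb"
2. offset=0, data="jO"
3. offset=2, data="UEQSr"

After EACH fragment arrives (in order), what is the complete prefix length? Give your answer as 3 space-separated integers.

Answer: 0 2 10

Derivation:
Fragment 1: offset=7 data="abb" -> buffer=???????abb -> prefix_len=0
Fragment 2: offset=0 data="jO" -> buffer=jO?????abb -> prefix_len=2
Fragment 3: offset=2 data="UEQSr" -> buffer=jOUEQSrabb -> prefix_len=10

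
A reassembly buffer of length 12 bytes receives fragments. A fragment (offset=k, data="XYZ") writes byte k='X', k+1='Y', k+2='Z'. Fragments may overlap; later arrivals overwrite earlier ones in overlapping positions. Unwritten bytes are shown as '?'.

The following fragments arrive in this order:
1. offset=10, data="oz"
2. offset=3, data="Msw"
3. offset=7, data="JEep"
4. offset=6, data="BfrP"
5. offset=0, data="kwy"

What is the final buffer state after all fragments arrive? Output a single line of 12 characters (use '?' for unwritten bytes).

Answer: kwyMswBfrPpz

Derivation:
Fragment 1: offset=10 data="oz" -> buffer=??????????oz
Fragment 2: offset=3 data="Msw" -> buffer=???Msw????oz
Fragment 3: offset=7 data="JEep" -> buffer=???Msw?JEepz
Fragment 4: offset=6 data="BfrP" -> buffer=???MswBfrPpz
Fragment 5: offset=0 data="kwy" -> buffer=kwyMswBfrPpz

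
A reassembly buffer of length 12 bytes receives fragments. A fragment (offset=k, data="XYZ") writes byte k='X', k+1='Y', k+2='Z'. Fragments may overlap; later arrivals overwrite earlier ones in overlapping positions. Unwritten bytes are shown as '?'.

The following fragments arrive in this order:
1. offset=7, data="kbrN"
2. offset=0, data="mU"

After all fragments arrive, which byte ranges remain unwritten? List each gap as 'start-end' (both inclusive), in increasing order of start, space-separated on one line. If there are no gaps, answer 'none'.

Fragment 1: offset=7 len=4
Fragment 2: offset=0 len=2
Gaps: 2-6 11-11

Answer: 2-6 11-11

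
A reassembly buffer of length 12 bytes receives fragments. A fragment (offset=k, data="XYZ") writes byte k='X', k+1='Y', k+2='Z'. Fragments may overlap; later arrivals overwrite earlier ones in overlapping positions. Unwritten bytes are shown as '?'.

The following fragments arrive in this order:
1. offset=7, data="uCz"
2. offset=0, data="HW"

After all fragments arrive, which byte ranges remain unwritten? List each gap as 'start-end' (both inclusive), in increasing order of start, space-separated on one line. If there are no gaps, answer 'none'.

Answer: 2-6 10-11

Derivation:
Fragment 1: offset=7 len=3
Fragment 2: offset=0 len=2
Gaps: 2-6 10-11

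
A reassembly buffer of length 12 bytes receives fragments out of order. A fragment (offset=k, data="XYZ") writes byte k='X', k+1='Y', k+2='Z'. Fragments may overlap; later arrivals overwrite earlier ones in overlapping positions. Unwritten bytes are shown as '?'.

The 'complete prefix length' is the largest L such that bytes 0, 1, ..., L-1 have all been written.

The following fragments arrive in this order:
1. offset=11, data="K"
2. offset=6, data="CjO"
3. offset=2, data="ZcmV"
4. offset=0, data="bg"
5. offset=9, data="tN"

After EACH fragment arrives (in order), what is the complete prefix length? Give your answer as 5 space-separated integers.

Answer: 0 0 0 9 12

Derivation:
Fragment 1: offset=11 data="K" -> buffer=???????????K -> prefix_len=0
Fragment 2: offset=6 data="CjO" -> buffer=??????CjO??K -> prefix_len=0
Fragment 3: offset=2 data="ZcmV" -> buffer=??ZcmVCjO??K -> prefix_len=0
Fragment 4: offset=0 data="bg" -> buffer=bgZcmVCjO??K -> prefix_len=9
Fragment 5: offset=9 data="tN" -> buffer=bgZcmVCjOtNK -> prefix_len=12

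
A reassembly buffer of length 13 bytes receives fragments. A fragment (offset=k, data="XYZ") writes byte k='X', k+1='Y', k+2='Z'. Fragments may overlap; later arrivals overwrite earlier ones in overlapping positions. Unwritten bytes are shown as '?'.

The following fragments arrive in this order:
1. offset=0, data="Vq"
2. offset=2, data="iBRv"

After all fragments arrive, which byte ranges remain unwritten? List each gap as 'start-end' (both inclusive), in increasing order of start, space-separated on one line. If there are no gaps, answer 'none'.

Answer: 6-12

Derivation:
Fragment 1: offset=0 len=2
Fragment 2: offset=2 len=4
Gaps: 6-12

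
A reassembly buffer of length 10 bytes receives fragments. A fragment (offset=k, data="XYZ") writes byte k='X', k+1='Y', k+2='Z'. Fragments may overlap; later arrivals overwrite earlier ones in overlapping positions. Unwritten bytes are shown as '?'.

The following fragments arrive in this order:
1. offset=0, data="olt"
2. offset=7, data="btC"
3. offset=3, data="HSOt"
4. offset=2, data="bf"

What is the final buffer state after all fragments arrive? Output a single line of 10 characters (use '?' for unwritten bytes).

Fragment 1: offset=0 data="olt" -> buffer=olt???????
Fragment 2: offset=7 data="btC" -> buffer=olt????btC
Fragment 3: offset=3 data="HSOt" -> buffer=oltHSOtbtC
Fragment 4: offset=2 data="bf" -> buffer=olbfSOtbtC

Answer: olbfSOtbtC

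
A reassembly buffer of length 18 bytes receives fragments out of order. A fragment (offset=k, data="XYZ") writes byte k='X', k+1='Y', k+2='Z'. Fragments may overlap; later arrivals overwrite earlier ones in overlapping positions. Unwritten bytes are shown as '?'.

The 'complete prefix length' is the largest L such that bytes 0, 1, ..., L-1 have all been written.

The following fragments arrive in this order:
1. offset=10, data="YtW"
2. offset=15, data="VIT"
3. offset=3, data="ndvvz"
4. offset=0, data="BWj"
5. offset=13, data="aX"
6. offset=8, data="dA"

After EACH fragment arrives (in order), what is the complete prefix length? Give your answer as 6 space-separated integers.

Fragment 1: offset=10 data="YtW" -> buffer=??????????YtW????? -> prefix_len=0
Fragment 2: offset=15 data="VIT" -> buffer=??????????YtW??VIT -> prefix_len=0
Fragment 3: offset=3 data="ndvvz" -> buffer=???ndvvz??YtW??VIT -> prefix_len=0
Fragment 4: offset=0 data="BWj" -> buffer=BWjndvvz??YtW??VIT -> prefix_len=8
Fragment 5: offset=13 data="aX" -> buffer=BWjndvvz??YtWaXVIT -> prefix_len=8
Fragment 6: offset=8 data="dA" -> buffer=BWjndvvzdAYtWaXVIT -> prefix_len=18

Answer: 0 0 0 8 8 18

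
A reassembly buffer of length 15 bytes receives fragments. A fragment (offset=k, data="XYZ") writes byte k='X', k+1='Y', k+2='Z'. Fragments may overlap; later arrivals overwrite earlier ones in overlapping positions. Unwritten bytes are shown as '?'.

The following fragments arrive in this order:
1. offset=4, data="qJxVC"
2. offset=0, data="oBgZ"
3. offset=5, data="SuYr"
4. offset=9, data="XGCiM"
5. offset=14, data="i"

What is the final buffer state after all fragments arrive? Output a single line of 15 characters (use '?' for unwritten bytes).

Fragment 1: offset=4 data="qJxVC" -> buffer=????qJxVC??????
Fragment 2: offset=0 data="oBgZ" -> buffer=oBgZqJxVC??????
Fragment 3: offset=5 data="SuYr" -> buffer=oBgZqSuYr??????
Fragment 4: offset=9 data="XGCiM" -> buffer=oBgZqSuYrXGCiM?
Fragment 5: offset=14 data="i" -> buffer=oBgZqSuYrXGCiMi

Answer: oBgZqSuYrXGCiMi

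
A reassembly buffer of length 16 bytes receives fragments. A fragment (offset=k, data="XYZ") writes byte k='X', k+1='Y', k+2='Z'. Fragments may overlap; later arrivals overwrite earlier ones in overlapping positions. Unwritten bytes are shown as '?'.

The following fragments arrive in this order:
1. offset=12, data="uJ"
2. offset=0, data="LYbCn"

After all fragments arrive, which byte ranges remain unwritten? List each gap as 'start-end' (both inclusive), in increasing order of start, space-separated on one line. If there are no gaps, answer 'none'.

Fragment 1: offset=12 len=2
Fragment 2: offset=0 len=5
Gaps: 5-11 14-15

Answer: 5-11 14-15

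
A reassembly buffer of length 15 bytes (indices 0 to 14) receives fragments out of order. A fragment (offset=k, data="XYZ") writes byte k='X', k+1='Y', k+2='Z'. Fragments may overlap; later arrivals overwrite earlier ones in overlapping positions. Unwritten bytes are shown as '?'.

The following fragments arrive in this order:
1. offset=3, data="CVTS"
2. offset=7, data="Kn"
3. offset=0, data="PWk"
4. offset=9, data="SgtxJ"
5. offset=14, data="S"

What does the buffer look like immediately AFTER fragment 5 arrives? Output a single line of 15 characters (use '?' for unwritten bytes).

Fragment 1: offset=3 data="CVTS" -> buffer=???CVTS????????
Fragment 2: offset=7 data="Kn" -> buffer=???CVTSKn??????
Fragment 3: offset=0 data="PWk" -> buffer=PWkCVTSKn??????
Fragment 4: offset=9 data="SgtxJ" -> buffer=PWkCVTSKnSgtxJ?
Fragment 5: offset=14 data="S" -> buffer=PWkCVTSKnSgtxJS

Answer: PWkCVTSKnSgtxJS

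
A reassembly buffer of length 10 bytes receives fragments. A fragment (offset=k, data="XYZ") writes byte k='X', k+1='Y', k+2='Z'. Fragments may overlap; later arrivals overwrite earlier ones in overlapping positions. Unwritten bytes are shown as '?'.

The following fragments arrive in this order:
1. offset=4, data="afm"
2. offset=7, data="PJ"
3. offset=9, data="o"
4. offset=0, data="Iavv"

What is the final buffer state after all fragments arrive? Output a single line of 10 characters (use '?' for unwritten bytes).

Answer: IavvafmPJo

Derivation:
Fragment 1: offset=4 data="afm" -> buffer=????afm???
Fragment 2: offset=7 data="PJ" -> buffer=????afmPJ?
Fragment 3: offset=9 data="o" -> buffer=????afmPJo
Fragment 4: offset=0 data="Iavv" -> buffer=IavvafmPJo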